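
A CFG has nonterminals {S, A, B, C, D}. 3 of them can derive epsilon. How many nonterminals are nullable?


Nonterminals: {S, A, B, C, D}
A nonterminal is nullable if it can derive epsilon
Counting nullable nonterminals: 3
Total nullable = 3

3


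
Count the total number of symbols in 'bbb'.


String: 'bbb'
Counting characters:
  'b' appears 3 time(s)
Total length = 0 + 3 = 3

3


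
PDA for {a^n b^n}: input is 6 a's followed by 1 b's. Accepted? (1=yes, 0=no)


Language requires equal numbers of a's and b's
PDA pushes for each 'a', pops for each 'b'
Number of a's = 6
Number of b's = 1
6 != 1 -> Reject

0


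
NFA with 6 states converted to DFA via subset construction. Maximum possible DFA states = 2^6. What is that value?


NFA has 6 states
Subset construction: each DFA state = subset of NFA states
Maximum subsets = 2^6
2^6 = 64

64


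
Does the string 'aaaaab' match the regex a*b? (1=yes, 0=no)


Pattern: a*b
String: 'aaaaab'
Pattern requires: zero or more 'a's followed by exactly one 'b'
Found 5 leading 'a's
Remaining: 'b'
Remaining is exactly 'b' -> match
Result: 1

1


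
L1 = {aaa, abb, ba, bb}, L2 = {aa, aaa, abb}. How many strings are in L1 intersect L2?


L1 = {aaa, abb, ba, bb}
L2 = {aa, aaa, abb}
Checking each string in L1 against L2:
  'aaa': in L2? Yes
  'abb': in L2? Yes
  'ba': in L2? No
  'bb': in L2? No
Intersection = {aaa, abb}
|L1 ∩ L2| = 2

2


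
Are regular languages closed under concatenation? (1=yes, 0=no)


Regular languages are closed under all standard operations:
- Union: Yes (product construction)
- Intersection: Yes (product construction)
- Complement: Yes (swap accept/reject)
- Concatenation: Yes (NFA construction)
Operation: concatenation -> Closed

1


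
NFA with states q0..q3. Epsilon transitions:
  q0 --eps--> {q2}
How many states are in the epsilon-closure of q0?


Starting from q0
Initialize closure = {q0}
Follow epsilon from q0 -> add q2
Final closure: {q0, q2}
Size = 2

2


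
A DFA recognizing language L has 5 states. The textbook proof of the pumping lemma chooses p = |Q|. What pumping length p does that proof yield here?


Pumping lemma for regular languages (standard proof):
Take p = |Q|, the number of DFA states.
Any string of length >= |Q| passes through |Q|+1 states while reading its first |Q| symbols,
so by pigeonhole some state repeats, giving the loop that can be pumped.
Here |Q| = 5
Therefore the proof uses p = 5

5


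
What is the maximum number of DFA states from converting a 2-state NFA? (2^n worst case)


NFA has 2 states
Subset construction: each DFA state = subset of NFA states
Maximum subsets = 2^2
2^2 = 4

4


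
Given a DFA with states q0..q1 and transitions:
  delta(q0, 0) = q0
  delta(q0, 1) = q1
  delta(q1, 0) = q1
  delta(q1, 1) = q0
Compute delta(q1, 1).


Looking up transition function:
delta(q1, 1) in the table
Row: q1, Column: 1
Result: q0

q0


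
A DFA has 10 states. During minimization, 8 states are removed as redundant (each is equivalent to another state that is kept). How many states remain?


Original DFA: 10 states
Redundant states removed: 8
Minimized states = original - removed
= 10 - 8
= 2

2


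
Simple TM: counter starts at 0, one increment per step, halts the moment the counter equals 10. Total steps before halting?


Counter starts at 0. Counting sequence:
  Step 1: counter = 1
  Step 2: counter = 2
  Step 3: counter = 3
  Step 4: counter = 4
  Step 5: counter = 5
  Step 6: counter = 6
  ...
  Step 10: counter = 10
Counter reached 10 -> halt
Total steps = 10

10


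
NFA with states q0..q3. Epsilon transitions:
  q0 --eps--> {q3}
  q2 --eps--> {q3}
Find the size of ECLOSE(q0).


Starting from q0
Initialize closure = {q0}
Follow epsilon from q0 -> add q3
Final closure: {q0, q3}
Size = 2

2


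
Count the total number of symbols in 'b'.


String: 'b'
Counting characters:
  'b' appears 1 time(s)
Total length = 0 + 1 = 1

1


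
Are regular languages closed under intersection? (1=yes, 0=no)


Regular languages are closed under:
- Union (DFA product construction)
- Intersection (DFA product construction)
- Complement (swap accept/reject states)
- Concatenation (NFA construction)
- Kleene star (NFA construction)
intersection is in this list
Therefore: closed

1


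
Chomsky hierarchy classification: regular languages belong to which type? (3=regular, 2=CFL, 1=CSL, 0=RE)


Chomsky hierarchy levels:
  Type 3: Regular (DFA/NFA/regex)
  Type 2: Context-free (PDA)
  Type 1: Context-sensitive
  Type 0: Recursively enumerable (TM)
'regular' corresponds to Type 3

3


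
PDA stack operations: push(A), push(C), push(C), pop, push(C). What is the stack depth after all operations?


Tracing stack operations:
  push(A) -> stack = [A], depth=1
  push(C) -> stack = [A,C], depth=2
  push(C) -> stack = [A,C,C], depth=3
  pop -> removed C, stack = [A,C], depth=2
  push(C) -> stack = [A,C,C], depth=3
Final depth = 3

3


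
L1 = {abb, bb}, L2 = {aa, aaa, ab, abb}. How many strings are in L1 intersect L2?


L1 = {abb, bb}
L2 = {aa, aaa, ab, abb}
Checking each string in L1 against L2:
  'abb': in L2? Yes
  'bb': in L2? No
Intersection = {abb}
|L1 ∩ L2| = 1

1


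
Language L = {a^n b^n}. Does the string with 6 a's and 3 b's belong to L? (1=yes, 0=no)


Language requires equal numbers of a's and b's
PDA pushes for each 'a', pops for each 'b'
Number of a's = 6
Number of b's = 3
6 != 3 -> Reject

0


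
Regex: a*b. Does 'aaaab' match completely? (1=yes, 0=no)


Pattern: a*b
String: 'aaaab'
Pattern requires: zero or more 'a's followed by exactly one 'b'
Found 4 leading 'a's
Remaining: 'b'
Remaining is exactly 'b' -> match
Result: 1

1


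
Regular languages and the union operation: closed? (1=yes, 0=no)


Regular languages are closed under all standard operations:
- Union: Yes (product construction)
- Intersection: Yes (product construction)
- Complement: Yes (swap accept/reject)
- Concatenation: Yes (NFA construction)
Operation: union -> Closed

1


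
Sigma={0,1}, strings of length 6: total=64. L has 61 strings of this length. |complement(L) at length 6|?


Alphabet: {0,1}
String length: 6
Total strings of length 6 = 2^6 = 64
Strings in L = 61
Complement = total - |L|
= 64 - 61
= 3

3


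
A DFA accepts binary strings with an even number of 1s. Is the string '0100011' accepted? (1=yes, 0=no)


DFA has 2 states: q_even (start, accept=yes) and q_odd
Processing string '0100011' character by character:
  Position 0: read '0', 1-count=0 -> q_even (no change)
  Position 1: read '1', 1-count=1 -> q_odd
  Position 2: read '0', 1-count=1 -> q_odd (no change)
  Position 3: read '0', 1-count=1 -> q_odd (no change)
  Position 4: read '0', 1-count=1 -> q_odd (no change)
  Position 5: read '1', 1-count=2 -> q_even
  Position 6: read '1', 1-count=3 -> q_odd
Final state: q_odd, total 1s = 3 (odd); the DFA requires an even count -> reject

0


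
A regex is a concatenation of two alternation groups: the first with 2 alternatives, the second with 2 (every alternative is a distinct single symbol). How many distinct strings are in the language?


First group: 2 alternatives
Second group: 2 alternatives
Concatenation: each choice from group 1 pairs with each from group 2
Total = 2 x 2 = 4

4


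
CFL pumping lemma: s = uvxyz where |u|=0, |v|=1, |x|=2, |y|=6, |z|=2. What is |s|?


|s| = |u| + |v| + |x| + |y| + |z|
= 0 + 1 + 2 + 6 + 2
= 1 + 2 + 8
= 3 + 8
= 11

11


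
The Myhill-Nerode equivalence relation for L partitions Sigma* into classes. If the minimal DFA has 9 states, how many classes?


Myhill-Nerode theorem:
Number of equivalence classes = number of states in minimal DFA
Minimal DFA states = 9
Therefore equivalence classes = 9

9


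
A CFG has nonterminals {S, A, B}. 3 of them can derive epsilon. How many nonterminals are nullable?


Nonterminals: {S, A, B}
A nonterminal is nullable if it can derive epsilon
Counting nullable nonterminals: 3
Total nullable = 3

3


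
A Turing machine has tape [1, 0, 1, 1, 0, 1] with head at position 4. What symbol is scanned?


Tape: [1, 0, 1, 1, 0, 1]
Positions: 0 1 2 3 4 5
Values:    1 0 1 1 0 1
Head at position 4
tape[4] = 0

0


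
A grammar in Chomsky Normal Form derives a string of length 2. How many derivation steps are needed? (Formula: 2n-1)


Chomsky Normal Form derivation:
String length n = 2
Each step either:
  - Splits a nonterminal into two (n-1 such steps)
  - Converts a nonterminal to terminal (n such steps)
Total = (n-1) + n = 2n - 1
= 2(2) - 1
= 4 - 1
= 3

3


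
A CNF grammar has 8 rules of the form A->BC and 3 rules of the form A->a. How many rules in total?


CNF allows two rule forms:
  A -> BC (binary): 8 rules
  A -> a (terminal): 3 rules
Total = 8 + 3 = 11

11


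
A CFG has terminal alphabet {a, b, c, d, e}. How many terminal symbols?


Terminal symbols: a, b, c, d, e
Counting each: a (#1), b (#2), c (#3), d (#4), e (#5)
Total = 5

5


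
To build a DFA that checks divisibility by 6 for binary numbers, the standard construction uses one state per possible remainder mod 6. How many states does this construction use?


Divisibility by 6 is tracked via the remainder mod 6: 0, 1, ..., 5
The construction assigns one state to each remainder
Number of remainders = 6

6


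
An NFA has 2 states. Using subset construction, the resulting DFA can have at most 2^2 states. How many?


NFA has 2 states
Subset construction: each DFA state = subset of NFA states
Maximum subsets = 2^2
2^2 = 4

4


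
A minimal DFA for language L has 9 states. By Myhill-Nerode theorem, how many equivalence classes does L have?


Myhill-Nerode theorem:
Number of equivalence classes = number of states in minimal DFA
Minimal DFA states = 9
Therefore equivalence classes = 9

9


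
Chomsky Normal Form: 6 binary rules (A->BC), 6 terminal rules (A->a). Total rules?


CNF allows two rule forms:
  A -> BC (binary): 6 rules
  A -> a (terminal): 6 rules
Total = 6 + 6 = 12

12


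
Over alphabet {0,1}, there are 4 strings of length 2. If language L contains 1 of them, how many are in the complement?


Alphabet: {0,1}
String length: 2
Total strings of length 2 = 2^2 = 4
Strings in L = 1
Complement = total - |L|
= 4 - 1
= 3

3


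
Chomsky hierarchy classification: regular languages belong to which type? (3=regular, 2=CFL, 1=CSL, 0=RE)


Chomsky hierarchy levels:
  Type 3: Regular (DFA/NFA/regex)
  Type 2: Context-free (PDA)
  Type 1: Context-sensitive
  Type 0: Recursively enumerable (TM)
'regular' corresponds to Type 3

3


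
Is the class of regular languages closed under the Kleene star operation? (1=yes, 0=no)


Regular languages are closed under:
- Union (DFA product construction)
- Intersection (DFA product construction)
- Complement (swap accept/reject states)
- Concatenation (NFA construction)
- Kleene star (NFA construction)
Kleene star is in this list
Therefore: closed

1


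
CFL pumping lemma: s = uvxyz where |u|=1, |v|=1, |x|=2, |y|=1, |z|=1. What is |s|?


|s| = |u| + |v| + |x| + |y| + |z|
= 1 + 1 + 2 + 1 + 1
= 2 + 2 + 2
= 4 + 2
= 6

6


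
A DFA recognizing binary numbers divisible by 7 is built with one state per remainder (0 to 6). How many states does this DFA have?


Divisibility by 7 is tracked via the remainder mod 7: 0, 1, ..., 6
The construction assigns one state to each remainder
Number of remainders = 7

7


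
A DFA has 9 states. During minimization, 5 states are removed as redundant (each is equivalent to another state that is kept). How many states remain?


Original DFA: 9 states
Redundant states removed: 5
Minimized states = original - removed
= 9 - 5
= 4

4


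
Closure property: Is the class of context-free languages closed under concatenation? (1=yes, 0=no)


CFL closure properties:
  Closed under: union, concatenation, Kleene star
  NOT closed under: intersection, complement
Operation 'concatenation' is in closed list -> Yes (closed)

1


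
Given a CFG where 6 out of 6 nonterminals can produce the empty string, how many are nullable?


Nonterminals: {S, A, B, C, D, E}
A nonterminal is nullable if it can derive epsilon
Counting nullable nonterminals: 6
Total nullable = 6

6


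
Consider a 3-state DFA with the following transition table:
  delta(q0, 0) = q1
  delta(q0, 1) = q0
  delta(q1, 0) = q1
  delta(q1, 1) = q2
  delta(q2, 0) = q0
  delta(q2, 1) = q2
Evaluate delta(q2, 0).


Looking up transition function:
delta(q2, 0) in the table
Row: q2, Column: 0
Result: q0

q0


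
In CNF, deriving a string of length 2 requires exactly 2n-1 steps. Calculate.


Chomsky Normal Form derivation:
String length n = 2
Each step either:
  - Splits a nonterminal into two (n-1 such steps)
  - Converts a nonterminal to terminal (n such steps)
Total = (n-1) + n = 2n - 1
= 2(2) - 1
= 4 - 1
= 3

3


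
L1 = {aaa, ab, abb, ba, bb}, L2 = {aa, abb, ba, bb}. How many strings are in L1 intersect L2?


L1 = {aaa, ab, abb, ba, bb}
L2 = {aa, abb, ba, bb}
Checking each string in L1 against L2:
  'aaa': in L2? No
  'ab': in L2? No
  'abb': in L2? Yes
  'ba': in L2? Yes
  'bb': in L2? Yes
Intersection = {abb, ba, bb}
|L1 ∩ L2| = 3

3


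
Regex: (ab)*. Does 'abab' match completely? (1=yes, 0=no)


Pattern: (ab)*
String: 'abab'
Pattern requires: zero or more repetitions of 'ab'
Pairs: ['ab', 'ab']
All pairs are 'ab'? Yes
Result: 1

1


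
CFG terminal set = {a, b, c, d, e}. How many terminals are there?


Terminal symbols: a, b, c, d, e
Counting each: a (#1), b (#2), c (#3), d (#4), e (#5)
Total = 5

5


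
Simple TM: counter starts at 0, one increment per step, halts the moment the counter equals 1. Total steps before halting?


Counter starts at 0. Counting sequence:
  Step 1: counter = 1
Counter reached 1 -> halt
Total steps = 1

1


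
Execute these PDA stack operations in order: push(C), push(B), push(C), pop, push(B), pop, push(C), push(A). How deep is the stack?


Tracing stack operations:
  push(C) -> stack = [C], depth=1
  push(B) -> stack = [C,B], depth=2
  push(C) -> stack = [C,B,C], depth=3
  pop -> removed C, stack = [C,B], depth=2
  push(B) -> stack = [C,B,B], depth=3
  pop -> removed B, stack = [C,B], depth=2
  push(C) -> stack = [C,B,C], depth=3
  push(A) -> stack = [C,B,C,A], depth=4
Final depth = 4

4


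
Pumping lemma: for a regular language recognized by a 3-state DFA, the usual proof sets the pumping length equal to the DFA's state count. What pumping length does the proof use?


Pumping lemma for regular languages (standard proof):
Take p = |Q|, the number of DFA states.
Any string of length >= |Q| passes through |Q|+1 states while reading its first |Q| symbols,
so by pigeonhole some state repeats, giving the loop that can be pumped.
Here |Q| = 3
Therefore the proof uses p = 3

3


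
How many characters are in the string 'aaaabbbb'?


String: 'aaaabbbb'
Counting characters:
  'a' appears 4 time(s)
  'b' appears 4 time(s)
Total length = 4 + 4 = 8

8


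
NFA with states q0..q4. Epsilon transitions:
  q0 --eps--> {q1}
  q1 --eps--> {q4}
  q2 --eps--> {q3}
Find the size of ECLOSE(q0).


Starting from q0
Initialize closure = {q0}
Follow epsilon from q0 -> add q1
Follow epsilon from q1 -> add q4
Final closure: {q0, q1, q4}
Size = 3

3


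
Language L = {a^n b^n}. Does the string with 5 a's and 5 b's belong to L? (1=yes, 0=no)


Language requires equal numbers of a's and b's
PDA pushes for each 'a', pops for each 'b'
Number of a's = 5
Number of b's = 5
5 == 5 -> Accept

1


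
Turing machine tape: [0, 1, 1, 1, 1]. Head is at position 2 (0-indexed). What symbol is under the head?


Tape: [0, 1, 1, 1, 1]
Positions: 0 1 2 3 4
Values:    0 1 1 1 1
Head at position 2
tape[2] = 1

1


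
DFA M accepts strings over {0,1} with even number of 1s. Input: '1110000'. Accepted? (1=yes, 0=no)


DFA has 2 states: q_even (start, accept=yes) and q_odd
Processing string '1110000' character by character:
  Position 0: read '1', 1-count=1 -> q_odd
  Position 1: read '1', 1-count=2 -> q_even
  Position 2: read '1', 1-count=3 -> q_odd
  Position 3: read '0', 1-count=3 -> q_odd (no change)
  Position 4: read '0', 1-count=3 -> q_odd (no change)
  Position 5: read '0', 1-count=3 -> q_odd (no change)
  Position 6: read '0', 1-count=3 -> q_odd (no change)
Final state: q_odd, total 1s = 3 (odd); the DFA requires an even count -> reject

0


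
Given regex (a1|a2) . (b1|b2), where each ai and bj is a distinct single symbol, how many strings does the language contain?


First group: 2 alternatives
Second group: 2 alternatives
Concatenation: each choice from group 1 pairs with each from group 2
Total = 2 x 2 = 4

4


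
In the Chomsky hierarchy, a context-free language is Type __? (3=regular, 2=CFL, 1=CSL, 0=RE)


Chomsky hierarchy levels:
  Type 3: Regular (DFA/NFA/regex)
  Type 2: Context-free (PDA)
  Type 1: Context-sensitive
  Type 0: Recursively enumerable (TM)
'context-free' corresponds to Type 2

2


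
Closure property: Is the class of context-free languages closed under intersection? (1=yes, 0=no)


CFL closure properties:
  Closed under: union, concatenation, Kleene star
  NOT closed under: intersection, complement
Operation 'intersection' is in not-closed list -> No (not closed)

0


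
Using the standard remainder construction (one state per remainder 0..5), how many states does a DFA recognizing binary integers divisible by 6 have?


Divisibility by 6 is tracked via the remainder mod 6: 0, 1, ..., 5
The construction assigns one state to each remainder
Number of remainders = 6

6


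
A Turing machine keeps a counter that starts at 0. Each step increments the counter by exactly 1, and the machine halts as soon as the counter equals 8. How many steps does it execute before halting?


Counter starts at 0. Counting sequence:
  Step 1: counter = 1
  Step 2: counter = 2
  Step 3: counter = 3
  Step 4: counter = 4
  Step 5: counter = 5
  Step 6: counter = 6
  Step 7: counter = 7
  Step 8: counter = 8
Counter reached 8 -> halt
Total steps = 8

8


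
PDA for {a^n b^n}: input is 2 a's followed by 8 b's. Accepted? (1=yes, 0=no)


Language requires equal numbers of a's and b's
PDA pushes for each 'a', pops for each 'b'
Number of a's = 2
Number of b's = 8
2 != 8 -> Reject

0


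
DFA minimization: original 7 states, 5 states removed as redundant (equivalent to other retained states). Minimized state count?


Original DFA: 7 states
Redundant states removed: 5
Minimized states = original - removed
= 7 - 5
= 2

2


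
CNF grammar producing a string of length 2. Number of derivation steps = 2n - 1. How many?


Chomsky Normal Form derivation:
String length n = 2
Each step either:
  - Splits a nonterminal into two (n-1 such steps)
  - Converts a nonterminal to terminal (n such steps)
Total = (n-1) + n = 2n - 1
= 2(2) - 1
= 4 - 1
= 3

3


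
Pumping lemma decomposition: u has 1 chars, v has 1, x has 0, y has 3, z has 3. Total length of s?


|s| = |u| + |v| + |x| + |y| + |z|
= 1 + 1 + 0 + 3 + 3
= 2 + 0 + 6
= 2 + 6
= 8

8


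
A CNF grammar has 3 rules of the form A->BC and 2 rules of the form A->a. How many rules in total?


CNF allows two rule forms:
  A -> BC (binary): 3 rules
  A -> a (terminal): 2 rules
Total = 3 + 2 = 5

5


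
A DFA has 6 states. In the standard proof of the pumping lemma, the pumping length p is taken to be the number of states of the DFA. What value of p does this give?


Pumping lemma for regular languages (standard proof):
Take p = |Q|, the number of DFA states.
Any string of length >= |Q| passes through |Q|+1 states while reading its first |Q| symbols,
so by pigeonhole some state repeats, giving the loop that can be pumped.
Here |Q| = 6
Therefore the proof uses p = 6

6


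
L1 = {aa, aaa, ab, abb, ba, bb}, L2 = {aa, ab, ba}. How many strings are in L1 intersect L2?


L1 = {aa, aaa, ab, abb, ba, bb}
L2 = {aa, ab, ba}
Checking each string in L1 against L2:
  'aa': in L2? Yes
  'aaa': in L2? No
  'ab': in L2? Yes
  'abb': in L2? No
  'ba': in L2? Yes
  'bb': in L2? No
Intersection = {aa, ab, ba}
|L1 ∩ L2| = 3

3


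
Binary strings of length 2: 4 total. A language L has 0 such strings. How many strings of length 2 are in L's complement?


Alphabet: {0,1}
String length: 2
Total strings of length 2 = 2^2 = 4
Strings in L = 0
Complement = total - |L|
= 4 - 0
= 4

4


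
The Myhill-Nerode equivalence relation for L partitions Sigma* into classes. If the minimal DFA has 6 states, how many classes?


Myhill-Nerode theorem:
Number of equivalence classes = number of states in minimal DFA
Minimal DFA states = 6
Therefore equivalence classes = 6

6


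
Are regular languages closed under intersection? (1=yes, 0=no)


Regular languages are closed under:
- Union (DFA product construction)
- Intersection (DFA product construction)
- Complement (swap accept/reject states)
- Concatenation (NFA construction)
- Kleene star (NFA construction)
intersection is in this list
Therefore: closed

1


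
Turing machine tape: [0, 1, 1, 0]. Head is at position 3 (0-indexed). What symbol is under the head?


Tape: [0, 1, 1, 0]
Positions: 0 1 2 3
Values:    0 1 1 0
Head at position 3
tape[3] = 0

0


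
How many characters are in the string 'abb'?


String: 'abb'
Counting characters:
  'a' appears 1 time(s)
  'b' appears 2 time(s)
Total length = 1 + 2 = 3

3


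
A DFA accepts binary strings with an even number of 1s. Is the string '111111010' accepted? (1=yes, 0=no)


DFA has 2 states: q_even (start, accept=yes) and q_odd
Processing string '111111010' character by character:
  Position 0: read '1', 1-count=1 -> q_odd
  Position 1: read '1', 1-count=2 -> q_even
  Position 2: read '1', 1-count=3 -> q_odd
  Position 3: read '1', 1-count=4 -> q_even
  Position 4: read '1', 1-count=5 -> q_odd
  Position 5: read '1', 1-count=6 -> q_even
  Position 6: read '0', 1-count=6 -> q_even (no change)
  Position 7: read '1', 1-count=7 -> q_odd
  Position 8: read '0', 1-count=7 -> q_odd (no change)
Final state: q_odd, total 1s = 7 (odd); the DFA requires an even count -> reject

0


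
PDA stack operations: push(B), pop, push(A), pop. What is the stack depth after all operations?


Tracing stack operations:
  push(B) -> stack = [B], depth=1
  pop -> removed B, stack = [], depth=0
  push(A) -> stack = [A], depth=1
  pop -> removed A, stack = [], depth=0
Final depth = 0

0


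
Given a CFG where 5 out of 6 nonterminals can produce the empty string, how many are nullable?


Nonterminals: {S, A, B, C, D, E}
A nonterminal is nullable if it can derive epsilon
Counting nullable nonterminals: 5
Total nullable = 5

5


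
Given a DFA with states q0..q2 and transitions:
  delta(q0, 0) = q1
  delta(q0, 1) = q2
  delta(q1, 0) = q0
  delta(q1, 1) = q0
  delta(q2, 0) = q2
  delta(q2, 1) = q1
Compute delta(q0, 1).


Looking up transition function:
delta(q0, 1) in the table
Row: q0, Column: 1
Result: q2

q2


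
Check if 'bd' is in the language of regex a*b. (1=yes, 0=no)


Pattern: a*b
String: 'bd'
Pattern requires: zero or more 'a's followed by exactly one 'b'
Found 0 leading 'a's
Remaining: 'bd'
Remaining is not 'b' -> no match
Result: 0

0


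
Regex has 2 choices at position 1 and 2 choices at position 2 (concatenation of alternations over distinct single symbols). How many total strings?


First group: 2 alternatives
Second group: 2 alternatives
Concatenation: each choice from group 1 pairs with each from group 2
Total = 2 x 2 = 4

4


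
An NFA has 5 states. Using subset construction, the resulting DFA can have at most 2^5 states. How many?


NFA has 5 states
Subset construction: each DFA state = subset of NFA states
Maximum subsets = 2^5
2^5 = 32

32


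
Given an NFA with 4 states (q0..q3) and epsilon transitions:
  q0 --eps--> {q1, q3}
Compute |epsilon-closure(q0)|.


Starting from q0
Initialize closure = {q0}
Follow epsilon from q0 -> add q1
Follow epsilon from q0 -> add q3
Final closure: {q0, q1, q3}
Size = 3

3


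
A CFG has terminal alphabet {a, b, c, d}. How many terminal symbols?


Terminal symbols: a, b, c, d
Counting each: a (#1), b (#2), c (#3), d (#4)
Total = 4

4


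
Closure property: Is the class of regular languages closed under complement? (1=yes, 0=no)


Regular languages are closed under all standard operations:
- Union: Yes (product construction)
- Intersection: Yes (product construction)
- Complement: Yes (swap accept/reject)
- Concatenation: Yes (NFA construction)
Operation: complement -> Closed

1


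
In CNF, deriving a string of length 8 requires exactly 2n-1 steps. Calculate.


Chomsky Normal Form derivation:
String length n = 8
Each step either:
  - Splits a nonterminal into two (n-1 such steps)
  - Converts a nonterminal to terminal (n such steps)
Total = (n-1) + n = 2n - 1
= 2(8) - 1
= 16 - 1
= 15

15


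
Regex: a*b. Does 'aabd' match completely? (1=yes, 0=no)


Pattern: a*b
String: 'aabd'
Pattern requires: zero or more 'a's followed by exactly one 'b'
Found 2 leading 'a's
Remaining: 'bd'
Remaining is not 'b' -> no match
Result: 0

0


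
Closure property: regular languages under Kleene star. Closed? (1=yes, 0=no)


Regular languages are closed under:
- Union (DFA product construction)
- Intersection (DFA product construction)
- Complement (swap accept/reject states)
- Concatenation (NFA construction)
- Kleene star (NFA construction)
Kleene star is in this list
Therefore: closed

1


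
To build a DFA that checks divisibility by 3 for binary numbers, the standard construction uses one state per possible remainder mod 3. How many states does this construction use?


Divisibility by 3 is tracked via the remainder mod 3: 0, 1, ..., 2
The construction assigns one state to each remainder
Number of remainders = 3

3


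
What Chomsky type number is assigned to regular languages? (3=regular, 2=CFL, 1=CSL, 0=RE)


Chomsky hierarchy levels:
  Type 3: Regular (DFA/NFA/regex)
  Type 2: Context-free (PDA)
  Type 1: Context-sensitive
  Type 0: Recursively enumerable (TM)
'regular' corresponds to Type 3

3


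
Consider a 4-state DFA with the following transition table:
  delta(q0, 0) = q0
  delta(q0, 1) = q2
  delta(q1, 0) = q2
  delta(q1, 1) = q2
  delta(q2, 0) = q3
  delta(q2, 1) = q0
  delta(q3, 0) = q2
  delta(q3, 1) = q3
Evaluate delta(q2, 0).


Looking up transition function:
delta(q2, 0) in the table
Row: q2, Column: 0
Result: q3

q3


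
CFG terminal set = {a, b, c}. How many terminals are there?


Terminal symbols: a, b, c
Counting each: a (#1), b (#2), c (#3)
Total = 3

3


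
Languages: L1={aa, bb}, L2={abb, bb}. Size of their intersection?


L1 = {aa, bb}
L2 = {abb, bb}
Checking each string in L1 against L2:
  'aa': in L2? No
  'bb': in L2? Yes
Intersection = {bb}
|L1 ∩ L2| = 1

1


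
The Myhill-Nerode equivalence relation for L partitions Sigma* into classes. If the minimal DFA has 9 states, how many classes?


Myhill-Nerode theorem:
Number of equivalence classes = number of states in minimal DFA
Minimal DFA states = 9
Therefore equivalence classes = 9

9


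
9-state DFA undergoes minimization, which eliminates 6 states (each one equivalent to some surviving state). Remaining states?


Original DFA: 9 states
Redundant states removed: 6
Minimized states = original - removed
= 9 - 6
= 3

3


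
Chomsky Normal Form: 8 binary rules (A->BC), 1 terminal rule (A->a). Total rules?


CNF allows two rule forms:
  A -> BC (binary): 8 rules
  A -> a (terminal): 1 rule
Total = 8 + 1 = 9

9


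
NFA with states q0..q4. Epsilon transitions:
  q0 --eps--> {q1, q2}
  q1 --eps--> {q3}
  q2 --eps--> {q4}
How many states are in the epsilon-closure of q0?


Starting from q0
Initialize closure = {q0}
Follow epsilon from q0 -> add q1
Follow epsilon from q0 -> add q2
Follow epsilon from q2 -> add q4
Follow epsilon from q1 -> add q3
Final closure: {q0, q1, q2, q3, q4}
Size = 5

5


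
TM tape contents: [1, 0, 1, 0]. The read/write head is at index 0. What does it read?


Tape: [1, 0, 1, 0]
Positions: 0 1 2 3
Values:    1 0 1 0
Head at position 0
tape[0] = 1

1


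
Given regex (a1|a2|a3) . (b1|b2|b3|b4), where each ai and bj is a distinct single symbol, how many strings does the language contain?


First group: 3 alternatives
Second group: 4 alternatives
Concatenation: each choice from group 1 pairs with each from group 2
Total = 3 x 4 = 12

12


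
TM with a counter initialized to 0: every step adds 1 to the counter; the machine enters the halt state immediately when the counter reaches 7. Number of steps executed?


Counter starts at 0. Counting sequence:
  Step 1: counter = 1
  Step 2: counter = 2
  Step 3: counter = 3
  Step 4: counter = 4
  Step 5: counter = 5
  Step 6: counter = 6
  Step 7: counter = 7
Counter reached 7 -> halt
Total steps = 7

7


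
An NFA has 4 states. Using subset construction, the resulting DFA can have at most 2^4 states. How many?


NFA has 4 states
Subset construction: each DFA state = subset of NFA states
Maximum subsets = 2^4
2^4 = 16

16


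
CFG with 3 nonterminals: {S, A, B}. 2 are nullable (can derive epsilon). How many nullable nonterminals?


Nonterminals: {S, A, B}
A nonterminal is nullable if it can derive epsilon
Counting nullable nonterminals: 2
Total nullable = 2

2


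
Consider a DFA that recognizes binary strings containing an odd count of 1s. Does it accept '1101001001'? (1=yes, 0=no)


DFA has 2 states: q_even (start, accept=no) and q_odd
Processing string '1101001001' character by character:
  Position 0: read '1', 1-count=1 -> q_odd
  Position 1: read '1', 1-count=2 -> q_even
  Position 2: read '0', 1-count=2 -> q_even (no change)
  Position 3: read '1', 1-count=3 -> q_odd
  Position 4: read '0', 1-count=3 -> q_odd (no change)
  Position 5: read '0', 1-count=3 -> q_odd (no change)
  Position 6: read '1', 1-count=4 -> q_even
  Position 7: read '0', 1-count=4 -> q_even (no change)
  Position 8: read '0', 1-count=4 -> q_even (no change)
  Position 9: read '1', 1-count=5 -> q_odd
Final state: q_odd, total 1s = 5 (odd); the DFA requires an odd count -> accept

1


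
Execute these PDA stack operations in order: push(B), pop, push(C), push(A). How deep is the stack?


Tracing stack operations:
  push(B) -> stack = [B], depth=1
  pop -> removed B, stack = [], depth=0
  push(C) -> stack = [C], depth=1
  push(A) -> stack = [C,A], depth=2
Final depth = 2

2


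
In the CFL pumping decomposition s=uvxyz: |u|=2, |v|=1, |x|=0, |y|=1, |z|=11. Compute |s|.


|s| = |u| + |v| + |x| + |y| + |z|
= 2 + 1 + 0 + 1 + 11
= 3 + 0 + 12
= 3 + 12
= 15

15


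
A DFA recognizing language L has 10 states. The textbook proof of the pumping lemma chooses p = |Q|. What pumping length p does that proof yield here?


Pumping lemma for regular languages (standard proof):
Take p = |Q|, the number of DFA states.
Any string of length >= |Q| passes through |Q|+1 states while reading its first |Q| symbols,
so by pigeonhole some state repeats, giving the loop that can be pumped.
Here |Q| = 10
Therefore the proof uses p = 10

10


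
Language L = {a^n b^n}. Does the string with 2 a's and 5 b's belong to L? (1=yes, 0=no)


Language requires equal numbers of a's and b's
PDA pushes for each 'a', pops for each 'b'
Number of a's = 2
Number of b's = 5
2 != 5 -> Reject

0


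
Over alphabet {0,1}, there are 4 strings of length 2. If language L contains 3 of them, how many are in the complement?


Alphabet: {0,1}
String length: 2
Total strings of length 2 = 2^2 = 4
Strings in L = 3
Complement = total - |L|
= 4 - 3
= 1

1


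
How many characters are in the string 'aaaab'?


String: 'aaaab'
Counting characters:
  'a' appears 4 time(s)
  'b' appears 1 time(s)
Total length = 4 + 1 = 5

5


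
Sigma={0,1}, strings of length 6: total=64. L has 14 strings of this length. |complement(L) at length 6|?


Alphabet: {0,1}
String length: 6
Total strings of length 6 = 2^6 = 64
Strings in L = 14
Complement = total - |L|
= 64 - 14
= 50

50


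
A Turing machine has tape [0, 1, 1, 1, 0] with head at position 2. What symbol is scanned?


Tape: [0, 1, 1, 1, 0]
Positions: 0 1 2 3 4
Values:    0 1 1 1 0
Head at position 2
tape[2] = 1

1


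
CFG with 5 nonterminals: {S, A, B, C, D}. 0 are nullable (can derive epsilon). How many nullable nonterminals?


Nonterminals: {S, A, B, C, D}
A nonterminal is nullable if it can derive epsilon
Counting nullable nonterminals: 0
Total nullable = 0

0


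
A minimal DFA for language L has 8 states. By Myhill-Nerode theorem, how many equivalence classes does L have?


Myhill-Nerode theorem:
Number of equivalence classes = number of states in minimal DFA
Minimal DFA states = 8
Therefore equivalence classes = 8

8


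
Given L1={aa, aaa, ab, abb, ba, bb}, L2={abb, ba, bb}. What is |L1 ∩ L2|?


L1 = {aa, aaa, ab, abb, ba, bb}
L2 = {abb, ba, bb}
Checking each string in L1 against L2:
  'aa': in L2? No
  'aaa': in L2? No
  'ab': in L2? No
  'abb': in L2? Yes
  'ba': in L2? Yes
  'bb': in L2? Yes
Intersection = {abb, ba, bb}
|L1 ∩ L2| = 3

3


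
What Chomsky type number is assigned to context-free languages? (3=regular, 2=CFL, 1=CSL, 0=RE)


Chomsky hierarchy levels:
  Type 3: Regular (DFA/NFA/regex)
  Type 2: Context-free (PDA)
  Type 1: Context-sensitive
  Type 0: Recursively enumerable (TM)
'context-free' corresponds to Type 2

2


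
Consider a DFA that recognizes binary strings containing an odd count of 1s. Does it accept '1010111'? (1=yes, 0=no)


DFA has 2 states: q_even (start, accept=no) and q_odd
Processing string '1010111' character by character:
  Position 0: read '1', 1-count=1 -> q_odd
  Position 1: read '0', 1-count=1 -> q_odd (no change)
  Position 2: read '1', 1-count=2 -> q_even
  Position 3: read '0', 1-count=2 -> q_even (no change)
  Position 4: read '1', 1-count=3 -> q_odd
  Position 5: read '1', 1-count=4 -> q_even
  Position 6: read '1', 1-count=5 -> q_odd
Final state: q_odd, total 1s = 5 (odd); the DFA requires an odd count -> accept

1


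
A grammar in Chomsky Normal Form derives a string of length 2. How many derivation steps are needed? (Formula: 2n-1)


Chomsky Normal Form derivation:
String length n = 2
Each step either:
  - Splits a nonterminal into two (n-1 such steps)
  - Converts a nonterminal to terminal (n such steps)
Total = (n-1) + n = 2n - 1
= 2(2) - 1
= 4 - 1
= 3

3


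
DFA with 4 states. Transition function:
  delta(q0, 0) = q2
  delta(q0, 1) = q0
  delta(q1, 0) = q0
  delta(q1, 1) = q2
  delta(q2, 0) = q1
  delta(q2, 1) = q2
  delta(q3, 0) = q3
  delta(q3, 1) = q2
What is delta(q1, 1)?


Looking up transition function:
delta(q1, 1) in the table
Row: q1, Column: 1
Result: q2

q2


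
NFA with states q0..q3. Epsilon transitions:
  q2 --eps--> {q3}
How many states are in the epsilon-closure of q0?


Starting from q0
Initialize closure = {q0}
q0 has no outgoing epsilon transitions -> nothing to add
Final closure: {q0}
Size = 1

1


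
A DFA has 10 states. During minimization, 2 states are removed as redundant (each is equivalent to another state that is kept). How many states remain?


Original DFA: 10 states
Redundant states removed: 2
Minimized states = original - removed
= 10 - 2
= 8

8


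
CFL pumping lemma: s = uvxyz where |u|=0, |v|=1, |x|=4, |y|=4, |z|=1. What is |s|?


|s| = |u| + |v| + |x| + |y| + |z|
= 0 + 1 + 4 + 4 + 1
= 1 + 4 + 5
= 5 + 5
= 10

10


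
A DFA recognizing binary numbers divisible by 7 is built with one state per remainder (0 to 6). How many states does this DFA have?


Divisibility by 7 is tracked via the remainder mod 7: 0, 1, ..., 6
The construction assigns one state to each remainder
Number of remainders = 7

7


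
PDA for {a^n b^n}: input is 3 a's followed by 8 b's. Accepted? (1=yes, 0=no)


Language requires equal numbers of a's and b's
PDA pushes for each 'a', pops for each 'b'
Number of a's = 3
Number of b's = 8
3 != 8 -> Reject

0


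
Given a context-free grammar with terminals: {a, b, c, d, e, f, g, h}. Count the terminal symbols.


Terminal symbols: a, b, c, d, e, f, g, h
Counting each: a (#1), b (#2), c (#3), d (#4), e (#5), f (#6), g (#7), h (#8)
Total = 8

8


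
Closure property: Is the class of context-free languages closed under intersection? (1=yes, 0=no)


CFL closure properties:
  Closed under: union, concatenation, Kleene star
  NOT closed under: intersection, complement
Operation 'intersection' is in not-closed list -> No (not closed)

0


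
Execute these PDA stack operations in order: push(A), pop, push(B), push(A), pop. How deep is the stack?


Tracing stack operations:
  push(A) -> stack = [A], depth=1
  pop -> removed A, stack = [], depth=0
  push(B) -> stack = [B], depth=1
  push(A) -> stack = [B,A], depth=2
  pop -> removed A, stack = [B], depth=1
Final depth = 1

1


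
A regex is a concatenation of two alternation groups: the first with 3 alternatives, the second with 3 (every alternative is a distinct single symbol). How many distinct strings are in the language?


First group: 3 alternatives
Second group: 3 alternatives
Concatenation: each choice from group 1 pairs with each from group 2
Total = 3 x 3 = 9

9


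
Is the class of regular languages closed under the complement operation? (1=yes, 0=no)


Regular languages are closed under:
- Union (DFA product construction)
- Intersection (DFA product construction)
- Complement (swap accept/reject states)
- Concatenation (NFA construction)
- Kleene star (NFA construction)
complement is in this list
Therefore: closed

1


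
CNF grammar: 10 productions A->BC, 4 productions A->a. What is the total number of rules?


CNF allows two rule forms:
  A -> BC (binary): 10 rules
  A -> a (terminal): 4 rules
Total = 10 + 4 = 14

14


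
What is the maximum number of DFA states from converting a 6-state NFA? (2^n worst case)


NFA has 6 states
Subset construction: each DFA state = subset of NFA states
Maximum subsets = 2^6
2^6 = 64

64


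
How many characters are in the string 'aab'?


String: 'aab'
Counting characters:
  'a' appears 2 time(s)
  'b' appears 1 time(s)
Total length = 2 + 1 = 3

3


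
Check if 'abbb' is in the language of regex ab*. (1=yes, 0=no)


Pattern: ab*
String: 'abbb'
Pattern requires: exactly one 'a' followed by zero or more 'b's
First char is 'a' -> OK
Rest 'bbb': all b's? Yes
Result: 1

1


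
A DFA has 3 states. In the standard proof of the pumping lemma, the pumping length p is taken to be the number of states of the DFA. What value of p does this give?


Pumping lemma for regular languages (standard proof):
Take p = |Q|, the number of DFA states.
Any string of length >= |Q| passes through |Q|+1 states while reading its first |Q| symbols,
so by pigeonhole some state repeats, giving the loop that can be pumped.
Here |Q| = 3
Therefore the proof uses p = 3

3


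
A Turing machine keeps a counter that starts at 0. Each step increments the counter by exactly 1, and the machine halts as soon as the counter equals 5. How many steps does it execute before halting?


Counter starts at 0. Counting sequence:
  Step 1: counter = 1
  Step 2: counter = 2
  Step 3: counter = 3
  Step 4: counter = 4
  Step 5: counter = 5
Counter reached 5 -> halt
Total steps = 5

5


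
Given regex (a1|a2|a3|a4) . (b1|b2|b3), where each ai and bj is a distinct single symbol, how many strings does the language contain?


First group: 4 alternatives
Second group: 3 alternatives
Concatenation: each choice from group 1 pairs with each from group 2
Total = 4 x 3 = 12

12


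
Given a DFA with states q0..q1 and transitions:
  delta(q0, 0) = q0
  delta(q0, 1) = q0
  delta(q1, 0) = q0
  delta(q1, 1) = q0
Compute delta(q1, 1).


Looking up transition function:
delta(q1, 1) in the table
Row: q1, Column: 1
Result: q0

q0


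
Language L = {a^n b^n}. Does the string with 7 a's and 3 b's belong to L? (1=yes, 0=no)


Language requires equal numbers of a's and b's
PDA pushes for each 'a', pops for each 'b'
Number of a's = 7
Number of b's = 3
7 != 3 -> Reject

0
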